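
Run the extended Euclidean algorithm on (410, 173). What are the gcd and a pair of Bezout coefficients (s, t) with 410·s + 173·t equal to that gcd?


Euclidean algorithm on (410, 173) — divide until remainder is 0:
  410 = 2 · 173 + 64
  173 = 2 · 64 + 45
  64 = 1 · 45 + 19
  45 = 2 · 19 + 7
  19 = 2 · 7 + 5
  7 = 1 · 5 + 2
  5 = 2 · 2 + 1
  2 = 2 · 1 + 0
gcd(410, 173) = 1.
Track Bezout coefficients alongside the remainders: start with r₀ = 410 = a·1 + b·0 (s = 1, t = 0) and r₁ = 173 = a·0 + b·1 (s = 0, t = 1); each new remainder r_{k+1} = r_{k-1} − q_k·r_k inherits s_{k+1} = s_{k-1} − q_k·s_k, t_{k+1} = t_{k-1} − q_k·t_k, so r_k = a·s_k + b·t_k at every step:
  q = 2: r = 64, s = 1 − 2·0 = 1, t = 0 − 2·1 = -2  (check: 410·1 + 173·(-2) = 64)
  q = 2: r = 45, s = 0 − 2·1 = -2, t = 1 − 2·(-2) = 5  (check: 410·(-2) + 173·5 = 45)
  q = 1: r = 19, s = 1 − 1·(-2) = 3, t = -2 − 1·5 = -7  (check: 410·3 + 173·(-7) = 19)
  q = 2: r = 7, s = -2 − 2·3 = -8, t = 5 − 2·(-7) = 19  (check: 410·(-8) + 173·19 = 7)
  q = 2: r = 5, s = 3 − 2·(-8) = 19, t = -7 − 2·19 = -45  (check: 410·19 + 173·(-45) = 5)
  q = 1: r = 2, s = -8 − 1·19 = -27, t = 19 − 1·(-45) = 64  (check: 410·(-27) + 173·64 = 2)
  q = 2: r = 1, s = 19 − 2·(-27) = 73, t = -45 − 2·64 = -173  (check: 410·73 + 173·(-173) = 1)
The row with r = 1 (the gcd) gives the Bezout coefficients s = 73, t = -173.
Result: 410 · (73) + 173 · (-173) = 1.

gcd(410, 173) = 1; s = 73, t = -173 (check: 410·73 + 173·(-173) = 1).


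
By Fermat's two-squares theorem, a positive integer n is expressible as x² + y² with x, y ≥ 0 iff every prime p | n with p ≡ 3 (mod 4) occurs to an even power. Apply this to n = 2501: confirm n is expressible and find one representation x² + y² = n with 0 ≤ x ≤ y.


Step 1: Factor n = 2501 = 41 · 61.
Step 2: Check the mod-4 condition on each prime factor: 41 ≡ 1 (mod 4), exponent 1; 61 ≡ 1 (mod 4), exponent 1.
All primes ≡ 3 (mod 4) appear to even exponent (or don't appear), so by the two-squares theorem n IS expressible as a sum of two squares.
Step 3: Build a representation. Here n = 41 · 61 is a product of primes ≡ 1 (mod 4). Each prime p ≡ 1 (mod 4) is itself a sum of two squares; find a² by testing p − a² for a perfect square:
  41: 41 − 1² = 40, 41 − 2² = 37, 41 − 3² = 32, 41 − 4² = 25 = 5² ⇒ 41 = 4² + 5².
  61: 61 − 1² = 60, 61 − 2² = 57, 61 − 3² = 52, 61 − 4² = 45, 61 − 5² = 36 = 6² ⇒ 61 = 5² + 6².
  Combine using the Brahmagupta–Fibonacci identity (a² + b²)(c² + d²) = (ac − bd)² + (ad + bc)² = (ac + bd)² + (ad − bc)²:
  41 · 61 = 2501: from (4² + 5²)(5² + 6²), take (4·5 − 5·6, 4·6 + 5·5) = (20 − 30, 24 + 25) = (-10, 49); dropping signs (only squares matter) gives (10, 49); check 10² + 49² = 100 + 2401 = 2501 ✓.
Step 4: Order so x ≤ y and verify: 10² + 49² = 100 + 2401 = 2501 = n. ✓

n = 2501 = 10² + 49² (one valid representation with x ≤ y).


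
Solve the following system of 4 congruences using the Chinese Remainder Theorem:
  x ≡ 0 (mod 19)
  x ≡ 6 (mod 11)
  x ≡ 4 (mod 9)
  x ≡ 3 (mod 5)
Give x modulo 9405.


Product of moduli M = 19 · 11 · 9 · 5 = 9405.
Merge one congruence at a time:
  Start: x ≡ 0 (mod 19).
  Combine with x ≡ 6 (mod 11); new modulus lcm = 209.
    Write x = 0 + 19·t and substitute into x ≡ 6 (mod 11): 19·t ≡ 6 − 0 = 6 (mod 11).
    Reduce coefficients mod 11: 8·t ≡ 6 (mod 11).
    The inverse of 8 mod 11 is 7 (since 8·7 = 56 = 5·11 + 1), so t ≡ 7·6 = 42 ≡ 9 (mod 11).
    Then x = 0 + 19·9 = 171, valid modulo lcm(19, 11) = 209: x ≡ 171 (mod 209).
  Combine with x ≡ 4 (mod 9); new modulus lcm = 1881.
    Write x = 171 + 209·t and substitute into x ≡ 4 (mod 9): 209·t ≡ 4 − 171 = -167 (mod 9).
    Reduce coefficients mod 9: 2·t ≡ 4 (mod 9).
    The inverse of 2 mod 9 is 5 (since 2·5 = 10 = 1·9 + 1), so t ≡ 5·4 = 20 ≡ 2 (mod 9).
    Then x = 171 + 209·2 = 589, valid modulo lcm(209, 9) = 1881: x ≡ 589 (mod 1881).
  Combine with x ≡ 3 (mod 5); new modulus lcm = 9405.
    Write x = 589 + 1881·t and substitute into x ≡ 3 (mod 5): 1881·t ≡ 3 − 589 = -586 (mod 5).
    Reduce coefficients mod 5: 1·t ≡ 4 (mod 5).
    So t ≡ 4 (mod 5).
    Then x = 589 + 1881·4 = 8113, valid modulo lcm(1881, 5) = 9405: x ≡ 8113 (mod 9405).
Verify against each original: 8113 mod 19 = 0, 8113 mod 11 = 6, 8113 mod 9 = 4, 8113 mod 5 = 3.

x ≡ 8113 (mod 9405).


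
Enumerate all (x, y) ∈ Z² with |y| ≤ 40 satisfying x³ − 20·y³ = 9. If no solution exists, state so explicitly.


The equation is x³ - 20y³ = 9. For fixed y, x³ = 20·y³ + 9, so a solution requires the RHS to be a perfect cube.
Strategy: iterate y from -40 to 40, compute RHS = 20·y³ + 9, and check whether it is a (positive or negative) perfect cube.
Check small values of y:
  y = 0: RHS = 9 is not a perfect cube.
  y = 1: RHS = 29 is not a perfect cube.
  y = -1: RHS = -11 is not a perfect cube.
  y = 2: RHS = 169 is not a perfect cube.
  y = -2: RHS = -151 is not a perfect cube.
  y = 3: RHS = 549 is not a perfect cube.
  y = -3: RHS = -531 is not a perfect cube.
Continuing the search up to |y| = 40 finds no solutions either.
No (x, y) in the scanned range satisfies the equation.

No integer solutions with |y| ≤ 40.


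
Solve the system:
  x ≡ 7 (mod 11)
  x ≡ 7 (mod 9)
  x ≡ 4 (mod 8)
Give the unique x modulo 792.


Moduli 11, 9, 8 are pairwise coprime; by CRT there is a unique solution modulo M = 11 · 9 · 8 = 792.
Solve pairwise, accumulating the modulus:
  Start with x ≡ 7 (mod 11).
  Combine with x ≡ 7 (mod 9): since gcd(11, 9) = 1, we get a unique residue mod 99.
    Write x = 7 + 11·t and substitute into x ≡ 7 (mod 9): 11·t ≡ 7 − 7 = 0 (mod 9).
    Reduce coefficients mod 9: 2·t ≡ 0 (mod 9).
    The inverse of 2 mod 9 is 5 (since 2·5 = 10 = 1·9 + 1), so t ≡ 5·0 = 0 ≡ 0 (mod 9).
    Then x = 7 + 11·0 = 7, valid modulo lcm(11, 9) = 99: x ≡ 7 (mod 99).
  Combine with x ≡ 4 (mod 8): since gcd(99, 8) = 1, we get a unique residue mod 792.
    Write x = 7 + 99·t and substitute into x ≡ 4 (mod 8): 99·t ≡ 4 − 7 = -3 (mod 8).
    Reduce coefficients mod 8: 3·t ≡ 5 (mod 8).
    The inverse of 3 mod 8 is 3 (since 3·3 = 9 = 1·8 + 1), so t ≡ 3·5 = 15 ≡ 7 (mod 8).
    Then x = 7 + 99·7 = 700, valid modulo lcm(99, 8) = 792: x ≡ 700 (mod 792).
Verify: 700 mod 11 = 7 ✓, 700 mod 9 = 7 ✓, 700 mod 8 = 4 ✓.

x ≡ 700 (mod 792).


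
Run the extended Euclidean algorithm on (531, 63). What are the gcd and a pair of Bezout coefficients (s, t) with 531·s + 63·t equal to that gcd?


Euclidean algorithm on (531, 63) — divide until remainder is 0:
  531 = 8 · 63 + 27
  63 = 2 · 27 + 9
  27 = 3 · 9 + 0
gcd(531, 63) = 9.
Track Bezout coefficients alongside the remainders: start with r₀ = 531 = a·1 + b·0 (s = 1, t = 0) and r₁ = 63 = a·0 + b·1 (s = 0, t = 1); each new remainder r_{k+1} = r_{k-1} − q_k·r_k inherits s_{k+1} = s_{k-1} − q_k·s_k, t_{k+1} = t_{k-1} − q_k·t_k, so r_k = a·s_k + b·t_k at every step:
  q = 8: r = 27, s = 1 − 8·0 = 1, t = 0 − 8·1 = -8  (check: 531·1 + 63·(-8) = 27)
  q = 2: r = 9, s = 0 − 2·1 = -2, t = 1 − 2·(-8) = 17  (check: 531·(-2) + 63·17 = 9)
The row with r = 9 (the gcd) gives the Bezout coefficients s = -2, t = 17.
Result: 531 · (-2) + 63 · (17) = 9.

gcd(531, 63) = 9; s = -2, t = 17 (check: 531·(-2) + 63·17 = 9).


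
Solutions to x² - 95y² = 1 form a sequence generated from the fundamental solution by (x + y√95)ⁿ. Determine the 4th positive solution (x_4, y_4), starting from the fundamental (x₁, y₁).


Step 1: Find the fundamental solution (x₁, y₁) of x² - 95y² = 1.
  Expand √95 as a continued fraction. a₀ = ⌊√95⌋ = 9; iterate m_{k+1} = d_k·a_k − m_k, d_{k+1} = (95 − m_{k+1}²)/d_k, a_{k+1} = ⌊(a₀ + m_{k+1})/d_{k+1}⌋ (starting m₀ = 0, d₀ = 1), with convergents p_k = a_k·p_{k-1} + p_{k-2}, q_k = a_k·q_{k-1} + q_{k-2} (p₋₁ = 1, q₋₁ = 0):
  k = 0: a₀ = 9; p₀/q₀ = 9/1; p₀² − 95·q₀² = 81 − 95 = -14.
  k = 1: m = 9, d = 14, a = ⌊(9 + 9)/14⌋ = 1; p/q = (1·9 + 1)/(1·1 + 0) = 10/1; p² − 95·q² = 100 − 95 = 5.
  k = 2: m = 5, d = 5, a = ⌊(9 + 5)/5⌋ = 2; p/q = (2·10 + 9)/(2·1 + 1) = 29/3; p² − 95·q² = 841 − 855 = -14.
  k = 3: m = 5, d = 14, a = ⌊(9 + 5)/14⌋ = 1; p/q = (1·29 + 10)/(1·3 + 1) = 39/4; p² − 95·q² = 1521 − 1520 = 1.
  The first convergent with p² − 95·q² = 1 gives the fundamental solution (x₁, y₁) = (39, 4).
Step 2: Apply the recurrence (x_{n+1}, y_{n+1}) = (x₁x_n + 95y₁y_n, x₁y_n + y₁x_n) repeatedly.
  From (x_1, y_1) = (39, 4): x_2 = 39·39 + 95·4·4 = 3041; y_2 = 39·4 + 4·39 = 312.
  From (x_2, y_2) = (3041, 312): x_3 = 39·3041 + 95·4·312 = 237159; y_3 = 39·312 + 4·3041 = 24332.
  From (x_3, y_3) = (237159, 24332): x_4 = 39·237159 + 95·4·24332 = 18495361; y_4 = 39·24332 + 4·237159 = 1897584.
Step 3: Verify x_4² - 95·y_4² = 342078378520321 - 342078378520320 = 1 (should be 1). ✓

(x_1, y_1) = (39, 4); (x_4, y_4) = (18495361, 1897584).


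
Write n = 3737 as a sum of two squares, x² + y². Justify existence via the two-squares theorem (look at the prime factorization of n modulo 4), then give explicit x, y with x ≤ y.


Step 1: Factor n = 3737 = 37 · 101.
Step 2: Check the mod-4 condition on each prime factor: 37 ≡ 1 (mod 4), exponent 1; 101 ≡ 1 (mod 4), exponent 1.
All primes ≡ 3 (mod 4) appear to even exponent (or don't appear), so by the two-squares theorem n IS expressible as a sum of two squares.
Step 3: Build a representation. Here n = 37 · 101 is a product of primes ≡ 1 (mod 4). Each prime p ≡ 1 (mod 4) is itself a sum of two squares; find a² by testing p − a² for a perfect square:
  37: 37 − 1² = 36 = 6² ⇒ 37 = 1² + 6².
  101: 101 − 1² = 100 = 10² ⇒ 101 = 1² + 10².
  Combine using the Brahmagupta–Fibonacci identity (a² + b²)(c² + d²) = (ac − bd)² + (ad + bc)² = (ac + bd)² + (ad − bc)²:
  37 · 101 = 3737: from (1² + 6²)(1² + 10²), take (1·1 − 6·10, 1·10 + 6·1) = (1 − 60, 10 + 6) = (-59, 16); dropping signs (only squares matter) gives (59, 16); check 59² + 16² = 3481 + 256 = 3737 ✓.
Step 4: Order so x ≤ y and verify: 16² + 59² = 256 + 3481 = 3737 = n. ✓

n = 3737 = 16² + 59² (one valid representation with x ≤ y).


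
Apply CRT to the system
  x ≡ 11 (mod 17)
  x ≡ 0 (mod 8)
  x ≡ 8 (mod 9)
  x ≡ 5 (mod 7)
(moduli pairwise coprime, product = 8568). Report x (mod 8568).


Product of moduli M = 17 · 8 · 9 · 7 = 8568.
Merge one congruence at a time:
  Start: x ≡ 11 (mod 17).
  Combine with x ≡ 0 (mod 8); new modulus lcm = 136.
    Write x = 11 + 17·t and substitute into x ≡ 0 (mod 8): 17·t ≡ 0 − 11 = -11 (mod 8).
    Reduce coefficients mod 8: 1·t ≡ 5 (mod 8).
    So t ≡ 5 (mod 8).
    Then x = 11 + 17·5 = 96, valid modulo lcm(17, 8) = 136: x ≡ 96 (mod 136).
  Combine with x ≡ 8 (mod 9); new modulus lcm = 1224.
    Write x = 96 + 136·t and substitute into x ≡ 8 (mod 9): 136·t ≡ 8 − 96 = -88 (mod 9).
    Reduce coefficients mod 9: 1·t ≡ 2 (mod 9).
    So t ≡ 2 (mod 9).
    Then x = 96 + 136·2 = 368, valid modulo lcm(136, 9) = 1224: x ≡ 368 (mod 1224).
  Combine with x ≡ 5 (mod 7); new modulus lcm = 8568.
    Write x = 368 + 1224·t and substitute into x ≡ 5 (mod 7): 1224·t ≡ 5 − 368 = -363 (mod 7).
    Reduce coefficients mod 7: 6·t ≡ 1 (mod 7).
    The inverse of 6 mod 7 is 6 (since 6·6 = 36 = 5·7 + 1), so t ≡ 6·1 = 6 ≡ 6 (mod 7).
    Then x = 368 + 1224·6 = 7712, valid modulo lcm(1224, 7) = 8568: x ≡ 7712 (mod 8568).
Verify against each original: 7712 mod 17 = 11, 7712 mod 8 = 0, 7712 mod 9 = 8, 7712 mod 7 = 5.

x ≡ 7712 (mod 8568).


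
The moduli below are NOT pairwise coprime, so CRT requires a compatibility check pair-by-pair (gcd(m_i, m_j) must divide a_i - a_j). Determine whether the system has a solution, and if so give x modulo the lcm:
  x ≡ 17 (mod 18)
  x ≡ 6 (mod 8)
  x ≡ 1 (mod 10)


Moduli 18, 8, 10 are not pairwise coprime, so CRT works modulo lcm(m_i) when all pairwise compatibility conditions hold.
Pairwise compatibility: gcd(m_i, m_j) must divide a_i - a_j for every pair.
Merge one congruence at a time:
  Start: x ≡ 17 (mod 18).
  Combine with x ≡ 6 (mod 8): gcd(18, 8) = 2, and 6 - 17 = -11 is NOT divisible by 2.
    ⇒ system is inconsistent (no integer solution).

No solution (the system is inconsistent).


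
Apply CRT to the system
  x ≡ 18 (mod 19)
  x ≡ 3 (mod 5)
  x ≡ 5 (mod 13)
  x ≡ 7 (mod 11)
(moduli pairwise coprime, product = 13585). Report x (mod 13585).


Product of moduli M = 19 · 5 · 13 · 11 = 13585.
Merge one congruence at a time:
  Start: x ≡ 18 (mod 19).
  Combine with x ≡ 3 (mod 5); new modulus lcm = 95.
    Write x = 18 + 19·t and substitute into x ≡ 3 (mod 5): 19·t ≡ 3 − 18 = -15 (mod 5).
    Reduce coefficients mod 5: 4·t ≡ 0 (mod 5).
    The inverse of 4 mod 5 is 4 (since 4·4 = 16 = 3·5 + 1), so t ≡ 4·0 = 0 ≡ 0 (mod 5).
    Then x = 18 + 19·0 = 18, valid modulo lcm(19, 5) = 95: x ≡ 18 (mod 95).
  Combine with x ≡ 5 (mod 13); new modulus lcm = 1235.
    Write x = 18 + 95·t and substitute into x ≡ 5 (mod 13): 95·t ≡ 5 − 18 = -13 (mod 13).
    Reduce coefficients mod 13: 4·t ≡ 0 (mod 13).
    The inverse of 4 mod 13 is 10 (since 4·10 = 40 = 3·13 + 1), so t ≡ 10·0 = 0 ≡ 0 (mod 13).
    Then x = 18 + 95·0 = 18, valid modulo lcm(95, 13) = 1235: x ≡ 18 (mod 1235).
  Combine with x ≡ 7 (mod 11); new modulus lcm = 13585.
    Write x = 18 + 1235·t and substitute into x ≡ 7 (mod 11): 1235·t ≡ 7 − 18 = -11 (mod 11).
    Reduce coefficients mod 11: 3·t ≡ 0 (mod 11).
    The inverse of 3 mod 11 is 4 (since 3·4 = 12 = 1·11 + 1), so t ≡ 4·0 = 0 ≡ 0 (mod 11).
    Then x = 18 + 1235·0 = 18, valid modulo lcm(1235, 11) = 13585: x ≡ 18 (mod 13585).
Verify against each original: 18 mod 19 = 18, 18 mod 5 = 3, 18 mod 13 = 5, 18 mod 11 = 7.

x ≡ 18 (mod 13585).


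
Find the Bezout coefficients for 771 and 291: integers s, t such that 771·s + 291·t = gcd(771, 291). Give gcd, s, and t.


Euclidean algorithm on (771, 291) — divide until remainder is 0:
  771 = 2 · 291 + 189
  291 = 1 · 189 + 102
  189 = 1 · 102 + 87
  102 = 1 · 87 + 15
  87 = 5 · 15 + 12
  15 = 1 · 12 + 3
  12 = 4 · 3 + 0
gcd(771, 291) = 3.
Track Bezout coefficients alongside the remainders: start with r₀ = 771 = a·1 + b·0 (s = 1, t = 0) and r₁ = 291 = a·0 + b·1 (s = 0, t = 1); each new remainder r_{k+1} = r_{k-1} − q_k·r_k inherits s_{k+1} = s_{k-1} − q_k·s_k, t_{k+1} = t_{k-1} − q_k·t_k, so r_k = a·s_k + b·t_k at every step:
  q = 2: r = 189, s = 1 − 2·0 = 1, t = 0 − 2·1 = -2  (check: 771·1 + 291·(-2) = 189)
  q = 1: r = 102, s = 0 − 1·1 = -1, t = 1 − 1·(-2) = 3  (check: 771·(-1) + 291·3 = 102)
  q = 1: r = 87, s = 1 − 1·(-1) = 2, t = -2 − 1·3 = -5  (check: 771·2 + 291·(-5) = 87)
  q = 1: r = 15, s = -1 − 1·2 = -3, t = 3 − 1·(-5) = 8  (check: 771·(-3) + 291·8 = 15)
  q = 5: r = 12, s = 2 − 5·(-3) = 17, t = -5 − 5·8 = -45  (check: 771·17 + 291·(-45) = 12)
  q = 1: r = 3, s = -3 − 1·17 = -20, t = 8 − 1·(-45) = 53  (check: 771·(-20) + 291·53 = 3)
The row with r = 3 (the gcd) gives the Bezout coefficients s = -20, t = 53.
Result: 771 · (-20) + 291 · (53) = 3.

gcd(771, 291) = 3; s = -20, t = 53 (check: 771·(-20) + 291·53 = 3).


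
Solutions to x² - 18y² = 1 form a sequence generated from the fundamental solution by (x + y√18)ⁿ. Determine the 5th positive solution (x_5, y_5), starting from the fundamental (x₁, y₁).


Step 1: Find the fundamental solution (x₁, y₁) of x² - 18y² = 1.
  Expand √18 as a continued fraction. a₀ = ⌊√18⌋ = 4; iterate m_{k+1} = d_k·a_k − m_k, d_{k+1} = (18 − m_{k+1}²)/d_k, a_{k+1} = ⌊(a₀ + m_{k+1})/d_{k+1}⌋ (starting m₀ = 0, d₀ = 1), with convergents p_k = a_k·p_{k-1} + p_{k-2}, q_k = a_k·q_{k-1} + q_{k-2} (p₋₁ = 1, q₋₁ = 0):
  k = 0: a₀ = 4; p₀/q₀ = 4/1; p₀² − 18·q₀² = 16 − 18 = -2.
  k = 1: m = 4, d = 2, a = ⌊(4 + 4)/2⌋ = 4; p/q = (4·4 + 1)/(4·1 + 0) = 17/4; p² − 18·q² = 289 − 288 = 1.
  The first convergent with p² − 18·q² = 1 gives the fundamental solution (x₁, y₁) = (17, 4).
Step 2: Apply the recurrence (x_{n+1}, y_{n+1}) = (x₁x_n + 18y₁y_n, x₁y_n + y₁x_n) repeatedly.
  From (x_1, y_1) = (17, 4): x_2 = 17·17 + 18·4·4 = 577; y_2 = 17·4 + 4·17 = 136.
  From (x_2, y_2) = (577, 136): x_3 = 17·577 + 18·4·136 = 19601; y_3 = 17·136 + 4·577 = 4620.
  From (x_3, y_3) = (19601, 4620): x_4 = 17·19601 + 18·4·4620 = 665857; y_4 = 17·4620 + 4·19601 = 156944.
  From (x_4, y_4) = (665857, 156944): x_5 = 17·665857 + 18·4·156944 = 22619537; y_5 = 17·156944 + 4·665857 = 5331476.
Step 3: Verify x_5² - 18·y_5² = 511643454094369 - 511643454094368 = 1 (should be 1). ✓

(x_1, y_1) = (17, 4); (x_5, y_5) = (22619537, 5331476).


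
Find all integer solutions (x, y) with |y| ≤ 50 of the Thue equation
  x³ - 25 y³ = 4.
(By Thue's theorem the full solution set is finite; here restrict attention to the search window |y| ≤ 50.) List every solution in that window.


The equation is x³ - 25y³ = 4. For fixed y, x³ = 25·y³ + 4, so a solution requires the RHS to be a perfect cube.
Strategy: iterate y from -50 to 50, compute RHS = 25·y³ + 4, and check whether it is a (positive or negative) perfect cube.
Check small values of y:
  y = 0: RHS = 4 is not a perfect cube.
  y = 1: RHS = 29 is not a perfect cube.
  y = -1: RHS = -21 is not a perfect cube.
  y = 2: RHS = 204 is not a perfect cube.
  y = -2: RHS = -196 is not a perfect cube.
  y = 3: RHS = 679 is not a perfect cube.
  y = -3: RHS = -671 is not a perfect cube.
Continuing the search up to |y| = 50 finds no solutions either.
No (x, y) in the scanned range satisfies the equation.

No integer solutions with |y| ≤ 50.


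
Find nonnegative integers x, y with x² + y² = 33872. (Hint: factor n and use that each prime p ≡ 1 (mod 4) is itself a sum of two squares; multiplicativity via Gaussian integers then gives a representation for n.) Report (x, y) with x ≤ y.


Step 1: Factor n = 33872 = 2^4 · 29 · 73.
Step 2: Check the mod-4 condition on each prime factor: 2 = 2 (special); 29 ≡ 1 (mod 4), exponent 1; 73 ≡ 1 (mod 4), exponent 1.
All primes ≡ 3 (mod 4) appear to even exponent (or don't appear), so by the two-squares theorem n IS expressible as a sum of two squares.
Step 3: Build a representation. Group n = k² · m with k = 4 and m = 29 · 73 = 2117 (a product of primes ≡ 1 (mod 4)); a representation of m scales to one of n via (k·x)² + (k·y)² = k²(x² + y²). Each prime p ≡ 1 (mod 4) is itself a sum of two squares; find a² by testing p − a² for a perfect square:
  29: 29 − 1² = 28, 29 − 2² = 25 = 5² ⇒ 29 = 2² + 5².
  73: 73 − 1² = 72, 73 − 2² = 69, 73 − 3² = 64 = 8² ⇒ 73 = 3² + 8².
  Combine using the Brahmagupta–Fibonacci identity (a² + b²)(c² + d²) = (ac − bd)² + (ad + bc)² = (ac + bd)² + (ad − bc)²:
  29 · 73 = 2117: from (2² + 5²)(3² + 8²), take (2·3 − 5·8, 2·8 + 5·3) = (6 − 40, 16 + 15) = (-34, 31); dropping signs (only squares matter) gives (34, 31); check 34² + 31² = 1156 + 961 = 2117 ✓.
  Scale by k = 4: (4·34, 4·31) = (136, 124).
Step 4: Order so x ≤ y and verify: 124² + 136² = 15376 + 18496 = 33872 = n. ✓

n = 33872 = 124² + 136² (one valid representation with x ≤ y).


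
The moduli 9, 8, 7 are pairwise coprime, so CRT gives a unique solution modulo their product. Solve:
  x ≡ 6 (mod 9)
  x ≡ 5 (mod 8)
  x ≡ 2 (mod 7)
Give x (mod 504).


Moduli 9, 8, 7 are pairwise coprime; by CRT there is a unique solution modulo M = 9 · 8 · 7 = 504.
Solve pairwise, accumulating the modulus:
  Start with x ≡ 6 (mod 9).
  Combine with x ≡ 5 (mod 8): since gcd(9, 8) = 1, we get a unique residue mod 72.
    Write x = 6 + 9·t and substitute into x ≡ 5 (mod 8): 9·t ≡ 5 − 6 = -1 (mod 8).
    Reduce coefficients mod 8: 1·t ≡ 7 (mod 8).
    So t ≡ 7 (mod 8).
    Then x = 6 + 9·7 = 69, valid modulo lcm(9, 8) = 72: x ≡ 69 (mod 72).
  Combine with x ≡ 2 (mod 7): since gcd(72, 7) = 1, we get a unique residue mod 504.
    Write x = 69 + 72·t and substitute into x ≡ 2 (mod 7): 72·t ≡ 2 − 69 = -67 (mod 7).
    Reduce coefficients mod 7: 2·t ≡ 3 (mod 7).
    The inverse of 2 mod 7 is 4 (since 2·4 = 8 = 1·7 + 1), so t ≡ 4·3 = 12 ≡ 5 (mod 7).
    Then x = 69 + 72·5 = 429, valid modulo lcm(72, 7) = 504: x ≡ 429 (mod 504).
Verify: 429 mod 9 = 6 ✓, 429 mod 8 = 5 ✓, 429 mod 7 = 2 ✓.

x ≡ 429 (mod 504).


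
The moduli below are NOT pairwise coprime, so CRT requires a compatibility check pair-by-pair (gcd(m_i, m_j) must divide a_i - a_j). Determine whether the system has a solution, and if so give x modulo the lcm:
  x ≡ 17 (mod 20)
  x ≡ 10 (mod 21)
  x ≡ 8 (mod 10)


Moduli 20, 21, 10 are not pairwise coprime, so CRT works modulo lcm(m_i) when all pairwise compatibility conditions hold.
Pairwise compatibility: gcd(m_i, m_j) must divide a_i - a_j for every pair.
Merge one congruence at a time:
  Start: x ≡ 17 (mod 20).
  Combine with x ≡ 10 (mod 21): gcd(20, 21) = 1; 10 - 17 = -7, which IS divisible by 1, so compatible.
    Write x = 17 + 20·t and substitute into x ≡ 10 (mod 21): 20·t ≡ 10 − 17 = -7 (mod 21).
    Reduce coefficients mod 21: 20·t ≡ 14 (mod 21).
    The inverse of 20 mod 21 is 20 (since 20·20 = 400 = 19·21 + 1), so t ≡ 20·14 = 280 ≡ 7 (mod 21).
    Then x = 17 + 20·7 = 157, valid modulo lcm(20, 21) = 420: x ≡ 157 (mod 420).
  Combine with x ≡ 8 (mod 10): gcd(420, 10) = 10, and 8 - 157 = -149 is NOT divisible by 10.
    ⇒ system is inconsistent (no integer solution).

No solution (the system is inconsistent).


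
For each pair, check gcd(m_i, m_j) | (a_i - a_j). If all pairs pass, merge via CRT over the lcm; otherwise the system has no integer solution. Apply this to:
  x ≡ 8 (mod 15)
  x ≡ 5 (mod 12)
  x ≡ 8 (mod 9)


Moduli 15, 12, 9 are not pairwise coprime, so CRT works modulo lcm(m_i) when all pairwise compatibility conditions hold.
Pairwise compatibility: gcd(m_i, m_j) must divide a_i - a_j for every pair.
Merge one congruence at a time:
  Start: x ≡ 8 (mod 15).
  Combine with x ≡ 5 (mod 12): gcd(15, 12) = 3; 5 - 8 = -3, which IS divisible by 3, so compatible.
    Write x = 8 + 15·t and substitute into x ≡ 5 (mod 12): 15·t ≡ 5 − 8 = -3 (mod 12).
    Divide the congruence (and modulus) by g = 3: 5·t ≡ -1 (mod 4).
    Reduce coefficients mod 4: 1·t ≡ 3 (mod 4).
    So t ≡ 3 (mod 4).
    Then x = 8 + 15·3 = 53, valid modulo lcm(15, 12) = 60: x ≡ 53 (mod 60).
  Combine with x ≡ 8 (mod 9): gcd(60, 9) = 3; 8 - 53 = -45, which IS divisible by 3, so compatible.
    Write x = 53 + 60·t and substitute into x ≡ 8 (mod 9): 60·t ≡ 8 − 53 = -45 (mod 9).
    Divide the congruence (and modulus) by g = 3: 20·t ≡ -15 (mod 3).
    Reduce coefficients mod 3: 2·t ≡ 0 (mod 3).
    The inverse of 2 mod 3 is 2 (since 2·2 = 4 = 1·3 + 1), so t ≡ 2·0 = 0 ≡ 0 (mod 3).
    Then x = 53 + 60·0 = 53, valid modulo lcm(60, 9) = 180: x ≡ 53 (mod 180).
Verify: 53 mod 15 = 8, 53 mod 12 = 5, 53 mod 9 = 8.

x ≡ 53 (mod 180).


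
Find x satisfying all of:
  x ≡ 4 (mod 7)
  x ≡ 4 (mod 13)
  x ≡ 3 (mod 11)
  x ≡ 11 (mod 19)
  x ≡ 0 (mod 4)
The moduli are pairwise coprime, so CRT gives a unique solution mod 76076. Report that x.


Product of moduli M = 7 · 13 · 11 · 19 · 4 = 76076.
Merge one congruence at a time:
  Start: x ≡ 4 (mod 7).
  Combine with x ≡ 4 (mod 13); new modulus lcm = 91.
    Write x = 4 + 7·t and substitute into x ≡ 4 (mod 13): 7·t ≡ 4 − 4 = 0 (mod 13).
    The inverse of 7 mod 13 is 2 (since 7·2 = 14 = 1·13 + 1), so t ≡ 2·0 = 0 ≡ 0 (mod 13).
    Then x = 4 + 7·0 = 4, valid modulo lcm(7, 13) = 91: x ≡ 4 (mod 91).
  Combine with x ≡ 3 (mod 11); new modulus lcm = 1001.
    Write x = 4 + 91·t and substitute into x ≡ 3 (mod 11): 91·t ≡ 3 − 4 = -1 (mod 11).
    Reduce coefficients mod 11: 3·t ≡ 10 (mod 11).
    The inverse of 3 mod 11 is 4 (since 3·4 = 12 = 1·11 + 1), so t ≡ 4·10 = 40 ≡ 7 (mod 11).
    Then x = 4 + 91·7 = 641, valid modulo lcm(91, 11) = 1001: x ≡ 641 (mod 1001).
  Combine with x ≡ 11 (mod 19); new modulus lcm = 19019.
    Write x = 641 + 1001·t and substitute into x ≡ 11 (mod 19): 1001·t ≡ 11 − 641 = -630 (mod 19).
    Reduce coefficients mod 19: 13·t ≡ 16 (mod 19).
    The inverse of 13 mod 19 is 3 (since 13·3 = 39 = 2·19 + 1), so t ≡ 3·16 = 48 ≡ 10 (mod 19).
    Then x = 641 + 1001·10 = 10651, valid modulo lcm(1001, 19) = 19019: x ≡ 10651 (mod 19019).
  Combine with x ≡ 0 (mod 4); new modulus lcm = 76076.
    Write x = 10651 + 19019·t and substitute into x ≡ 0 (mod 4): 19019·t ≡ 0 − 10651 = -10651 (mod 4).
    Reduce coefficients mod 4: 3·t ≡ 1 (mod 4).
    The inverse of 3 mod 4 is 3 (since 3·3 = 9 = 2·4 + 1), so t ≡ 3·1 = 3 ≡ 3 (mod 4).
    Then x = 10651 + 19019·3 = 67708, valid modulo lcm(19019, 4) = 76076: x ≡ 67708 (mod 76076).
Verify against each original: 67708 mod 7 = 4, 67708 mod 13 = 4, 67708 mod 11 = 3, 67708 mod 19 = 11, 67708 mod 4 = 0.

x ≡ 67708 (mod 76076).


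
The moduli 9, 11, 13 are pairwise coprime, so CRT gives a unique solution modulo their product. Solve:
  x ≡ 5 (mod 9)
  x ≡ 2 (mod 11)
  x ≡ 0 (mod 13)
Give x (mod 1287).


Moduli 9, 11, 13 are pairwise coprime; by CRT there is a unique solution modulo M = 9 · 11 · 13 = 1287.
Solve pairwise, accumulating the modulus:
  Start with x ≡ 5 (mod 9).
  Combine with x ≡ 2 (mod 11): since gcd(9, 11) = 1, we get a unique residue mod 99.
    Write x = 5 + 9·t and substitute into x ≡ 2 (mod 11): 9·t ≡ 2 − 5 = -3 (mod 11).
    Reduce coefficients mod 11: 9·t ≡ 8 (mod 11).
    The inverse of 9 mod 11 is 5 (since 9·5 = 45 = 4·11 + 1), so t ≡ 5·8 = 40 ≡ 7 (mod 11).
    Then x = 5 + 9·7 = 68, valid modulo lcm(9, 11) = 99: x ≡ 68 (mod 99).
  Combine with x ≡ 0 (mod 13): since gcd(99, 13) = 1, we get a unique residue mod 1287.
    Write x = 68 + 99·t and substitute into x ≡ 0 (mod 13): 99·t ≡ 0 − 68 = -68 (mod 13).
    Reduce coefficients mod 13: 8·t ≡ 10 (mod 13).
    The inverse of 8 mod 13 is 5 (since 8·5 = 40 = 3·13 + 1), so t ≡ 5·10 = 50 ≡ 11 (mod 13).
    Then x = 68 + 99·11 = 1157, valid modulo lcm(99, 13) = 1287: x ≡ 1157 (mod 1287).
Verify: 1157 mod 9 = 5 ✓, 1157 mod 11 = 2 ✓, 1157 mod 13 = 0 ✓.

x ≡ 1157 (mod 1287).


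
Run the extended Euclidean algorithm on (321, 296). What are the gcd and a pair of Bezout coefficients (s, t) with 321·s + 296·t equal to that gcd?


Euclidean algorithm on (321, 296) — divide until remainder is 0:
  321 = 1 · 296 + 25
  296 = 11 · 25 + 21
  25 = 1 · 21 + 4
  21 = 5 · 4 + 1
  4 = 4 · 1 + 0
gcd(321, 296) = 1.
Track Bezout coefficients alongside the remainders: start with r₀ = 321 = a·1 + b·0 (s = 1, t = 0) and r₁ = 296 = a·0 + b·1 (s = 0, t = 1); each new remainder r_{k+1} = r_{k-1} − q_k·r_k inherits s_{k+1} = s_{k-1} − q_k·s_k, t_{k+1} = t_{k-1} − q_k·t_k, so r_k = a·s_k + b·t_k at every step:
  q = 1: r = 25, s = 1 − 1·0 = 1, t = 0 − 1·1 = -1  (check: 321·1 + 296·(-1) = 25)
  q = 11: r = 21, s = 0 − 11·1 = -11, t = 1 − 11·(-1) = 12  (check: 321·(-11) + 296·12 = 21)
  q = 1: r = 4, s = 1 − 1·(-11) = 12, t = -1 − 1·12 = -13  (check: 321·12 + 296·(-13) = 4)
  q = 5: r = 1, s = -11 − 5·12 = -71, t = 12 − 5·(-13) = 77  (check: 321·(-71) + 296·77 = 1)
The row with r = 1 (the gcd) gives the Bezout coefficients s = -71, t = 77.
Result: 321 · (-71) + 296 · (77) = 1.

gcd(321, 296) = 1; s = -71, t = 77 (check: 321·(-71) + 296·77 = 1).


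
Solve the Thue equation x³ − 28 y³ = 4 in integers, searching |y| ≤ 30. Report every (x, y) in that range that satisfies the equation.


The equation is x³ - 28y³ = 4. For fixed y, x³ = 28·y³ + 4, so a solution requires the RHS to be a perfect cube.
Strategy: iterate y from -30 to 30, compute RHS = 28·y³ + 4, and check whether it is a (positive or negative) perfect cube.
Check small values of y:
  y = 0: RHS = 4 is not a perfect cube.
  y = 1: RHS = 32 is not a perfect cube.
  y = -1: RHS = -24 is not a perfect cube.
  y = 2: RHS = 228 is not a perfect cube.
  y = -2: RHS = -220 is not a perfect cube.
  y = 3: RHS = 760 is not a perfect cube.
  y = -3: RHS = -752 is not a perfect cube.
Continuing the search up to |y| = 30 finds no solutions either.
No (x, y) in the scanned range satisfies the equation.

No integer solutions with |y| ≤ 30.


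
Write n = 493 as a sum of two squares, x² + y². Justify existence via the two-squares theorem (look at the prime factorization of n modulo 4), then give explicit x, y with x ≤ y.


Step 1: Factor n = 493 = 17 · 29.
Step 2: Check the mod-4 condition on each prime factor: 17 ≡ 1 (mod 4), exponent 1; 29 ≡ 1 (mod 4), exponent 1.
All primes ≡ 3 (mod 4) appear to even exponent (or don't appear), so by the two-squares theorem n IS expressible as a sum of two squares.
Step 3: Build a representation. Here n = 17 · 29 is a product of primes ≡ 1 (mod 4). Each prime p ≡ 1 (mod 4) is itself a sum of two squares; find a² by testing p − a² for a perfect square:
  17: 17 − 1² = 16 = 4² ⇒ 17 = 1² + 4².
  29: 29 − 1² = 28, 29 − 2² = 25 = 5² ⇒ 29 = 2² + 5².
  Combine using the Brahmagupta–Fibonacci identity (a² + b²)(c² + d²) = (ac − bd)² + (ad + bc)² = (ac + bd)² + (ad − bc)²:
  17 · 29 = 493: from (1² + 4²)(2² + 5²), take (1·2 − 4·5, 1·5 + 4·2) = (2 − 20, 5 + 8) = (-18, 13); dropping signs (only squares matter) gives (18, 13); check 18² + 13² = 324 + 169 = 493 ✓.
Step 4: Order so x ≤ y and verify: 13² + 18² = 169 + 324 = 493 = n. ✓

n = 493 = 13² + 18² (one valid representation with x ≤ y).


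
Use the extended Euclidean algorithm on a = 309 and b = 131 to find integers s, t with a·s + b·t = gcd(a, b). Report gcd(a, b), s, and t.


Euclidean algorithm on (309, 131) — divide until remainder is 0:
  309 = 2 · 131 + 47
  131 = 2 · 47 + 37
  47 = 1 · 37 + 10
  37 = 3 · 10 + 7
  10 = 1 · 7 + 3
  7 = 2 · 3 + 1
  3 = 3 · 1 + 0
gcd(309, 131) = 1.
Track Bezout coefficients alongside the remainders: start with r₀ = 309 = a·1 + b·0 (s = 1, t = 0) and r₁ = 131 = a·0 + b·1 (s = 0, t = 1); each new remainder r_{k+1} = r_{k-1} − q_k·r_k inherits s_{k+1} = s_{k-1} − q_k·s_k, t_{k+1} = t_{k-1} − q_k·t_k, so r_k = a·s_k + b·t_k at every step:
  q = 2: r = 47, s = 1 − 2·0 = 1, t = 0 − 2·1 = -2  (check: 309·1 + 131·(-2) = 47)
  q = 2: r = 37, s = 0 − 2·1 = -2, t = 1 − 2·(-2) = 5  (check: 309·(-2) + 131·5 = 37)
  q = 1: r = 10, s = 1 − 1·(-2) = 3, t = -2 − 1·5 = -7  (check: 309·3 + 131·(-7) = 10)
  q = 3: r = 7, s = -2 − 3·3 = -11, t = 5 − 3·(-7) = 26  (check: 309·(-11) + 131·26 = 7)
  q = 1: r = 3, s = 3 − 1·(-11) = 14, t = -7 − 1·26 = -33  (check: 309·14 + 131·(-33) = 3)
  q = 2: r = 1, s = -11 − 2·14 = -39, t = 26 − 2·(-33) = 92  (check: 309·(-39) + 131·92 = 1)
The row with r = 1 (the gcd) gives the Bezout coefficients s = -39, t = 92.
Result: 309 · (-39) + 131 · (92) = 1.

gcd(309, 131) = 1; s = -39, t = 92 (check: 309·(-39) + 131·92 = 1).


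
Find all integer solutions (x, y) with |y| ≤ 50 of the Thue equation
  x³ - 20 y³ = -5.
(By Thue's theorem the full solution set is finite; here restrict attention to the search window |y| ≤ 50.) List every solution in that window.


The equation is x³ - 20y³ = -5. For fixed y, x³ = 20·y³ − 5, so a solution requires the RHS to be a perfect cube.
Strategy: iterate y from -50 to 50, compute RHS = 20·y³ − 5, and check whether it is a (positive or negative) perfect cube.
Check small values of y:
  y = 0: RHS = -5 is not a perfect cube.
  y = 1: RHS = 15 is not a perfect cube.
  y = -1: RHS = -25 is not a perfect cube.
  y = 2: RHS = 155 is not a perfect cube.
  y = -2: RHS = -165 is not a perfect cube.
  y = 3: RHS = 535 is not a perfect cube.
  y = -3: RHS = -545 is not a perfect cube.
Continuing the search up to |y| = 50 finds no solutions either.
No (x, y) in the scanned range satisfies the equation.

No integer solutions with |y| ≤ 50.


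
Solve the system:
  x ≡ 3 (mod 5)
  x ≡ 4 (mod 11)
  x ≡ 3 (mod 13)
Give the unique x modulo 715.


Moduli 5, 11, 13 are pairwise coprime; by CRT there is a unique solution modulo M = 5 · 11 · 13 = 715.
Solve pairwise, accumulating the modulus:
  Start with x ≡ 3 (mod 5).
  Combine with x ≡ 4 (mod 11): since gcd(5, 11) = 1, we get a unique residue mod 55.
    Write x = 3 + 5·t and substitute into x ≡ 4 (mod 11): 5·t ≡ 4 − 3 = 1 (mod 11).
    The inverse of 5 mod 11 is 9 (since 5·9 = 45 = 4·11 + 1), so t ≡ 9·1 = 9 ≡ 9 (mod 11).
    Then x = 3 + 5·9 = 48, valid modulo lcm(5, 11) = 55: x ≡ 48 (mod 55).
  Combine with x ≡ 3 (mod 13): since gcd(55, 13) = 1, we get a unique residue mod 715.
    Write x = 48 + 55·t and substitute into x ≡ 3 (mod 13): 55·t ≡ 3 − 48 = -45 (mod 13).
    Reduce coefficients mod 13: 3·t ≡ 7 (mod 13).
    The inverse of 3 mod 13 is 9 (since 3·9 = 27 = 2·13 + 1), so t ≡ 9·7 = 63 ≡ 11 (mod 13).
    Then x = 48 + 55·11 = 653, valid modulo lcm(55, 13) = 715: x ≡ 653 (mod 715).
Verify: 653 mod 5 = 3 ✓, 653 mod 11 = 4 ✓, 653 mod 13 = 3 ✓.

x ≡ 653 (mod 715).


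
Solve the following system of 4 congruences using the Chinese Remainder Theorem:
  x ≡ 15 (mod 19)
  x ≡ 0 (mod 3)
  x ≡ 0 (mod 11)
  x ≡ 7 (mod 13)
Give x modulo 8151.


Product of moduli M = 19 · 3 · 11 · 13 = 8151.
Merge one congruence at a time:
  Start: x ≡ 15 (mod 19).
  Combine with x ≡ 0 (mod 3); new modulus lcm = 57.
    Write x = 15 + 19·t and substitute into x ≡ 0 (mod 3): 19·t ≡ 0 − 15 = -15 (mod 3).
    Reduce coefficients mod 3: 1·t ≡ 0 (mod 3).
    So t ≡ 0 (mod 3).
    Then x = 15 + 19·0 = 15, valid modulo lcm(19, 3) = 57: x ≡ 15 (mod 57).
  Combine with x ≡ 0 (mod 11); new modulus lcm = 627.
    Write x = 15 + 57·t and substitute into x ≡ 0 (mod 11): 57·t ≡ 0 − 15 = -15 (mod 11).
    Reduce coefficients mod 11: 2·t ≡ 7 (mod 11).
    The inverse of 2 mod 11 is 6 (since 2·6 = 12 = 1·11 + 1), so t ≡ 6·7 = 42 ≡ 9 (mod 11).
    Then x = 15 + 57·9 = 528, valid modulo lcm(57, 11) = 627: x ≡ 528 (mod 627).
  Combine with x ≡ 7 (mod 13); new modulus lcm = 8151.
    Write x = 528 + 627·t and substitute into x ≡ 7 (mod 13): 627·t ≡ 7 − 528 = -521 (mod 13).
    Reduce coefficients mod 13: 3·t ≡ 12 (mod 13).
    The inverse of 3 mod 13 is 9 (since 3·9 = 27 = 2·13 + 1), so t ≡ 9·12 = 108 ≡ 4 (mod 13).
    Then x = 528 + 627·4 = 3036, valid modulo lcm(627, 13) = 8151: x ≡ 3036 (mod 8151).
Verify against each original: 3036 mod 19 = 15, 3036 mod 3 = 0, 3036 mod 11 = 0, 3036 mod 13 = 7.

x ≡ 3036 (mod 8151).


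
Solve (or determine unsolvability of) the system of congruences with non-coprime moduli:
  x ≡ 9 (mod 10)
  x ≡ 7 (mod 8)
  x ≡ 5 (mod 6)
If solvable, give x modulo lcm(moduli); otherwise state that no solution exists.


Moduli 10, 8, 6 are not pairwise coprime, so CRT works modulo lcm(m_i) when all pairwise compatibility conditions hold.
Pairwise compatibility: gcd(m_i, m_j) must divide a_i - a_j for every pair.
Merge one congruence at a time:
  Start: x ≡ 9 (mod 10).
  Combine with x ≡ 7 (mod 8): gcd(10, 8) = 2; 7 - 9 = -2, which IS divisible by 2, so compatible.
    Write x = 9 + 10·t and substitute into x ≡ 7 (mod 8): 10·t ≡ 7 − 9 = -2 (mod 8).
    Divide the congruence (and modulus) by g = 2: 5·t ≡ -1 (mod 4).
    Reduce coefficients mod 4: 1·t ≡ 3 (mod 4).
    So t ≡ 3 (mod 4).
    Then x = 9 + 10·3 = 39, valid modulo lcm(10, 8) = 40: x ≡ 39 (mod 40).
  Combine with x ≡ 5 (mod 6): gcd(40, 6) = 2; 5 - 39 = -34, which IS divisible by 2, so compatible.
    Write x = 39 + 40·t and substitute into x ≡ 5 (mod 6): 40·t ≡ 5 − 39 = -34 (mod 6).
    Divide the congruence (and modulus) by g = 2: 20·t ≡ -17 (mod 3).
    Reduce coefficients mod 3: 2·t ≡ 1 (mod 3).
    The inverse of 2 mod 3 is 2 (since 2·2 = 4 = 1·3 + 1), so t ≡ 2·1 = 2 ≡ 2 (mod 3).
    Then x = 39 + 40·2 = 119, valid modulo lcm(40, 6) = 120: x ≡ 119 (mod 120).
Verify: 119 mod 10 = 9, 119 mod 8 = 7, 119 mod 6 = 5.

x ≡ 119 (mod 120).


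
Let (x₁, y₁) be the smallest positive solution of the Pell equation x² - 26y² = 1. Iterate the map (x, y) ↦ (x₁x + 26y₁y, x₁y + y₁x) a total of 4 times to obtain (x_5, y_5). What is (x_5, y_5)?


Step 1: Find the fundamental solution (x₁, y₁) of x² - 26y² = 1.
  Expand √26 as a continued fraction. a₀ = ⌊√26⌋ = 5; iterate m_{k+1} = d_k·a_k − m_k, d_{k+1} = (26 − m_{k+1}²)/d_k, a_{k+1} = ⌊(a₀ + m_{k+1})/d_{k+1}⌋ (starting m₀ = 0, d₀ = 1), with convergents p_k = a_k·p_{k-1} + p_{k-2}, q_k = a_k·q_{k-1} + q_{k-2} (p₋₁ = 1, q₋₁ = 0):
  k = 0: a₀ = 5; p₀/q₀ = 5/1; p₀² − 26·q₀² = 25 − 26 = -1.
  k = 1: m = 5, d = 1, a = ⌊(5 + 5)/1⌋ = 10; p/q = (10·5 + 1)/(10·1 + 0) = 51/10; p² − 26·q² = 2601 − 2600 = 1.
  The first convergent with p² − 26·q² = 1 gives the fundamental solution (x₁, y₁) = (51, 10).
Step 2: Apply the recurrence (x_{n+1}, y_{n+1}) = (x₁x_n + 26y₁y_n, x₁y_n + y₁x_n) repeatedly.
  From (x_1, y_1) = (51, 10): x_2 = 51·51 + 26·10·10 = 5201; y_2 = 51·10 + 10·51 = 1020.
  From (x_2, y_2) = (5201, 1020): x_3 = 51·5201 + 26·10·1020 = 530451; y_3 = 51·1020 + 10·5201 = 104030.
  From (x_3, y_3) = (530451, 104030): x_4 = 51·530451 + 26·10·104030 = 54100801; y_4 = 51·104030 + 10·530451 = 10610040.
  From (x_4, y_4) = (54100801, 10610040): x_5 = 51·54100801 + 26·10·10610040 = 5517751251; y_5 = 51·10610040 + 10·54100801 = 1082120050.
Step 3: Verify x_5² - 26·y_5² = 30445578867912065001 - 30445578867912065000 = 1 (should be 1). ✓

(x_1, y_1) = (51, 10); (x_5, y_5) = (5517751251, 1082120050).


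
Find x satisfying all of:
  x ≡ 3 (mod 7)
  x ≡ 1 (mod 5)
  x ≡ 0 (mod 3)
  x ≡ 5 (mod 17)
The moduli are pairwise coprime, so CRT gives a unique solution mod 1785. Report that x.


Product of moduli M = 7 · 5 · 3 · 17 = 1785.
Merge one congruence at a time:
  Start: x ≡ 3 (mod 7).
  Combine with x ≡ 1 (mod 5); new modulus lcm = 35.
    Write x = 3 + 7·t and substitute into x ≡ 1 (mod 5): 7·t ≡ 1 − 3 = -2 (mod 5).
    Reduce coefficients mod 5: 2·t ≡ 3 (mod 5).
    The inverse of 2 mod 5 is 3 (since 2·3 = 6 = 1·5 + 1), so t ≡ 3·3 = 9 ≡ 4 (mod 5).
    Then x = 3 + 7·4 = 31, valid modulo lcm(7, 5) = 35: x ≡ 31 (mod 35).
  Combine with x ≡ 0 (mod 3); new modulus lcm = 105.
    Write x = 31 + 35·t and substitute into x ≡ 0 (mod 3): 35·t ≡ 0 − 31 = -31 (mod 3).
    Reduce coefficients mod 3: 2·t ≡ 2 (mod 3).
    The inverse of 2 mod 3 is 2 (since 2·2 = 4 = 1·3 + 1), so t ≡ 2·2 = 4 ≡ 1 (mod 3).
    Then x = 31 + 35·1 = 66, valid modulo lcm(35, 3) = 105: x ≡ 66 (mod 105).
  Combine with x ≡ 5 (mod 17); new modulus lcm = 1785.
    Write x = 66 + 105·t and substitute into x ≡ 5 (mod 17): 105·t ≡ 5 − 66 = -61 (mod 17).
    Reduce coefficients mod 17: 3·t ≡ 7 (mod 17).
    The inverse of 3 mod 17 is 6 (since 3·6 = 18 = 1·17 + 1), so t ≡ 6·7 = 42 ≡ 8 (mod 17).
    Then x = 66 + 105·8 = 906, valid modulo lcm(105, 17) = 1785: x ≡ 906 (mod 1785).
Verify against each original: 906 mod 7 = 3, 906 mod 5 = 1, 906 mod 3 = 0, 906 mod 17 = 5.

x ≡ 906 (mod 1785).


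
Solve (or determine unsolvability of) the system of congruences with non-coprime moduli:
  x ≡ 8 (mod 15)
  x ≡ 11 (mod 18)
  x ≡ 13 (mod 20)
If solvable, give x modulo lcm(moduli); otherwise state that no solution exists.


Moduli 15, 18, 20 are not pairwise coprime, so CRT works modulo lcm(m_i) when all pairwise compatibility conditions hold.
Pairwise compatibility: gcd(m_i, m_j) must divide a_i - a_j for every pair.
Merge one congruence at a time:
  Start: x ≡ 8 (mod 15).
  Combine with x ≡ 11 (mod 18): gcd(15, 18) = 3; 11 - 8 = 3, which IS divisible by 3, so compatible.
    Write x = 8 + 15·t and substitute into x ≡ 11 (mod 18): 15·t ≡ 11 − 8 = 3 (mod 18).
    Divide the congruence (and modulus) by g = 3: 5·t ≡ 1 (mod 6).
    The inverse of 5 mod 6 is 5 (since 5·5 = 25 = 4·6 + 1), so t ≡ 5·1 = 5 ≡ 5 (mod 6).
    Then x = 8 + 15·5 = 83, valid modulo lcm(15, 18) = 90: x ≡ 83 (mod 90).
  Combine with x ≡ 13 (mod 20): gcd(90, 20) = 10; 13 - 83 = -70, which IS divisible by 10, so compatible.
    Write x = 83 + 90·t and substitute into x ≡ 13 (mod 20): 90·t ≡ 13 − 83 = -70 (mod 20).
    Divide the congruence (and modulus) by g = 10: 9·t ≡ -7 (mod 2).
    Reduce coefficients mod 2: 1·t ≡ 1 (mod 2).
    So t ≡ 1 (mod 2).
    Then x = 83 + 90·1 = 173, valid modulo lcm(90, 20) = 180: x ≡ 173 (mod 180).
Verify: 173 mod 15 = 8, 173 mod 18 = 11, 173 mod 20 = 13.

x ≡ 173 (mod 180).
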